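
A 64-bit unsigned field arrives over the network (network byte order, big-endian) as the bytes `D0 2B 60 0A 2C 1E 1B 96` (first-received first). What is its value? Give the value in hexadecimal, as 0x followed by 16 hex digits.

In big-endian order the high byte comes first in memory.
The bytes are already most-significant first: 0xD02B600A2C1E1B96.

0xD02B600A2C1E1B96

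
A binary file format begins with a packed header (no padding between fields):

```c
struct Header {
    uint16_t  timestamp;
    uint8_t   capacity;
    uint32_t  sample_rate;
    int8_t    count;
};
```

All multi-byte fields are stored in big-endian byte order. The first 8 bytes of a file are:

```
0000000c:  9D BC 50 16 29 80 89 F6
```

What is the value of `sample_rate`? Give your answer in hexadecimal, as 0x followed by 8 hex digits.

0x16298089

`sample_rate` follows `timestamp` (2 B), `capacity` (1 B), so it starts at offset 2 + 1 = 3 and occupies 4 bytes.
Bytes at offsets 3..6: 16 29 80 89.
Big-endian: lowest address holds the most-significant byte.
The bytes are already most-significant first: 0x16298089.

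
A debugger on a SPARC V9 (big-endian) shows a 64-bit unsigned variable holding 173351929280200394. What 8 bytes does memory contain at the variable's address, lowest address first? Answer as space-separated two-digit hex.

02 67 DE A9 45 DF FE CA

173351929280200394 in hexadecimal, padded to 64 bits, is 0x0267DEA945DFFECA.
Split into bytes (most-significant first): 02 67 DE A9 45 DF FE CA.
Big-endian stores the most-significant byte at the lowest address.
So the memory order matches the most-significant-first order: 02 67 DE A9 45 DF FE CA.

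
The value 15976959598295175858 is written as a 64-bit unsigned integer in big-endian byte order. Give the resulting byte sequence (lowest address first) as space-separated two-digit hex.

15976959598295175858 in hexadecimal, padded to 64 bits, is 0xDDB9901AE726D2B2.
Split into bytes (most-significant first): DD B9 90 1A E7 26 D2 B2.
In big-endian order the high byte comes first in memory.
So the memory order matches the most-significant-first order: DD B9 90 1A E7 26 D2 B2.

DD B9 90 1A E7 26 D2 B2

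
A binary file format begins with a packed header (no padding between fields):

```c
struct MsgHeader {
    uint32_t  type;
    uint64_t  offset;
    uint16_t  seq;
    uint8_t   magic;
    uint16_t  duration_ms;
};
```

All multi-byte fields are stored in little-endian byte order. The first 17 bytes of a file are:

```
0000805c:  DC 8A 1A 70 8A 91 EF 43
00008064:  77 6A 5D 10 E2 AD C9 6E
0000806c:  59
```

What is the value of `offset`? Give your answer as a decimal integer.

1179215737914364298

`offset` follows `type` (4 bytes), so it starts at byte offset 4 and occupies 8 bytes.
Bytes at offsets 4..11: 8A 91 EF 43 77 6A 5D 10.
Little-endian stores the least-significant byte at the lowest address.
Reassemble most-significant byte first: 10 5D 6A 77 43 EF 91 8A → 0x105D6A7743EF918A.
0x105D6A7743EF918A = 1179215737914364298.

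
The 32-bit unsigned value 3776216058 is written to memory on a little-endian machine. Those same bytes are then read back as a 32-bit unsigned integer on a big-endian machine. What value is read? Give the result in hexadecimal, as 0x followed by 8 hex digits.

3776216058 in 32-bit hexadecimal is 0xE1147BFA.
Stored little-endian, the bytes at ascending addresses are FA 7B 14 E1.
Read back as big-endian, the last byte is least significant, giving 0xFA7B14E1.

0xFA7B14E1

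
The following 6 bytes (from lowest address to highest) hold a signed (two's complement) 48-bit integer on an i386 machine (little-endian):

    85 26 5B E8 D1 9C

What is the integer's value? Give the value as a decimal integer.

Little-endian stores the least-significant byte at the lowest address.
Reassemble most-significant byte first: 9C D1 E8 5B 26 85 → 0x9CD1E85B2685.
Top bit is set, so as a signed 48-bit value this is 0x9CD1E85B2685 − 2^48 = -109049616324987.

-109049616324987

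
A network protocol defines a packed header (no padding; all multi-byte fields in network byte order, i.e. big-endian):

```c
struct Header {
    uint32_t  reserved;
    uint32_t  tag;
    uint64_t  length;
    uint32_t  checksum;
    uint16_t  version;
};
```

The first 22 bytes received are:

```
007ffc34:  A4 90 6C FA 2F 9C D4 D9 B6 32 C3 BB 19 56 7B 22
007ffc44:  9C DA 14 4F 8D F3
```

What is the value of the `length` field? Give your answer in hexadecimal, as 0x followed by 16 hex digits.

0xB632C3BB19567B22

`length` follows `reserved` (4 B), `tag` (4 B), so it starts at offset 4 + 4 = 8 and occupies 8 bytes.
Bytes at offsets 8..15: B6 32 C3 BB 19 56 7B 22.
In big-endian order the high byte comes first in memory.
The bytes are already most-significant first: 0xB632C3BB19567B22.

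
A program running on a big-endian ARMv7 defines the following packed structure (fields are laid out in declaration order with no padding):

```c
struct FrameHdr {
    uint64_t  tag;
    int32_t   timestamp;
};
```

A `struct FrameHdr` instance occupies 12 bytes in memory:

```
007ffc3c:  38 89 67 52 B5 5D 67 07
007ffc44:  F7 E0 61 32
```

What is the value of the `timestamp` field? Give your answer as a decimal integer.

`timestamp` follows `tag` (8 bytes), so it starts at byte offset 8 and occupies 4 bytes.
Bytes at offsets 8..11: F7 E0 61 32.
In big-endian order the high byte comes first in memory.
The bytes are already most-significant first: 0xF7E06132.
Top bit is set, so as a signed 32-bit value this is 0xF7E06132 − 2^32 = -136289998.

-136289998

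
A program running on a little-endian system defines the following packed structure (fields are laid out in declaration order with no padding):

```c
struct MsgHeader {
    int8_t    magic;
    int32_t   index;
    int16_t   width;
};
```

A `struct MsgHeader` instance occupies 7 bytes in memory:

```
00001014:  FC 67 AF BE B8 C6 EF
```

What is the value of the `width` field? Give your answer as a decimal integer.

`width` follows `magic` (1 B), `index` (4 B), so it starts at offset 1 + 4 = 5 and occupies 2 bytes.
Bytes at offsets 5..6: C6 EF.
Little-endian stores the least-significant byte at the lowest address.
Reassemble most-significant byte first: EF C6 → 0xEFC6.
Top bit is set, so as a signed 16-bit value this is 0xEFC6 − 2^16 = -4154.

-4154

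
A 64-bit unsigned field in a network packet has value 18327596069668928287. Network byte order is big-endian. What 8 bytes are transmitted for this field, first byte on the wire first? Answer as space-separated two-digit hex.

FE 58 B3 85 87 76 3B 1F

18327596069668928287 in hexadecimal, padded to 64 bits, is 0xFE58B38587763B1F.
Split into bytes (most-significant first): FE 58 B3 85 87 76 3B 1F.
Big-endian: lowest address holds the most-significant byte.
So the memory order matches the most-significant-first order: FE 58 B3 85 87 76 3B 1F.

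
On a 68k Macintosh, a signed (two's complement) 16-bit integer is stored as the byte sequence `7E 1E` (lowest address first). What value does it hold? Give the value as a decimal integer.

In big-endian order the high byte comes first in memory.
The bytes are already most-significant first: 0x7E1E.
0x7E1E = 32286.

32286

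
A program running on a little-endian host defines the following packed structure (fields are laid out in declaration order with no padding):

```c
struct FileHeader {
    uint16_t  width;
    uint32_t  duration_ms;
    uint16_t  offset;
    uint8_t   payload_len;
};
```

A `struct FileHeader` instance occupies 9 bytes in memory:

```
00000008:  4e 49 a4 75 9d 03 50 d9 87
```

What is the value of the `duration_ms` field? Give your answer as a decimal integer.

60650916

`duration_ms` follows `width` (2 bytes), so it starts at byte offset 2 and occupies 4 bytes.
Bytes at offsets 2..5: A4 75 9D 03.
Little-endian stores the least-significant byte at the lowest address.
Reassemble most-significant byte first: 03 9D 75 A4 → 0x039D75A4.
0x039D75A4 = 60650916.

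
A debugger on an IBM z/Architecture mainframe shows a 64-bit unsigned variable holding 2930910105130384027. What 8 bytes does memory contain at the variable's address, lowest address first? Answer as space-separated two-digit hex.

28 AC AF 36 44 E6 3A 9B

2930910105130384027 in hexadecimal, padded to 64 bits, is 0x28ACAF3644E63A9B.
Split into bytes (most-significant first): 28 AC AF 36 44 E6 3A 9B.
In big-endian order the high byte comes first in memory.
So the memory order matches the most-significant-first order: 28 AC AF 36 44 E6 3A 9B.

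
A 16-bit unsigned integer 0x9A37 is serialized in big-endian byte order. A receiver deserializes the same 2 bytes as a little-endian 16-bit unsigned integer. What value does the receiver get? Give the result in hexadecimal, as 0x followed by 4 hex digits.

0x379A

Stored big-endian, the bytes at ascending addresses are 9A 37.
Read back as little-endian, the first byte is least significant, giving 0x379A.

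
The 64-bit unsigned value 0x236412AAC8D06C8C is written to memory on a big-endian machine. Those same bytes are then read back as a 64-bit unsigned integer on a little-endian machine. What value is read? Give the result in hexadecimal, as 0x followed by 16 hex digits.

Stored big-endian, the bytes at ascending addresses are 23 64 12 AA C8 D0 6C 8C.
Read back as little-endian, the first byte is least significant, giving 0x8C6CD0C8AA126423.

0x8C6CD0C8AA126423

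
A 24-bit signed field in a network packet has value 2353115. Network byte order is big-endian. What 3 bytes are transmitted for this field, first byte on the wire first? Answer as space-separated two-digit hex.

23 E7 DB

2353115 in hexadecimal, padded to 24 bits, is 0x23E7DB.
Split into bytes (most-significant first): 23 E7 DB.
Big-endian: lowest address holds the most-significant byte.
So the memory order matches the most-significant-first order: 23 E7 DB.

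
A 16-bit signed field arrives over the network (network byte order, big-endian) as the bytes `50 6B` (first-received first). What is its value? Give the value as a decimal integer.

20587

Big-endian: lowest address holds the most-significant byte.
The bytes are already most-significant first: 0x506B.
0x506B = 20587.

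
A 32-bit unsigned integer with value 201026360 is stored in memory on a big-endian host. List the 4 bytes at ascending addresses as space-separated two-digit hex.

201026360 in hexadecimal, padded to 32 bits, is 0x0BFB6B38.
Split into bytes (most-significant first): 0B FB 6B 38.
Big-endian stores the most-significant byte at the lowest address.
So the memory order matches the most-significant-first order: 0B FB 6B 38.

0B FB 6B 38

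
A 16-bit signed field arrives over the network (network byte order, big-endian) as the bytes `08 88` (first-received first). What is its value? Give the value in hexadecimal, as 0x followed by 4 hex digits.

In big-endian order the high byte comes first in memory.
The bytes are already most-significant first: 0x0888.

0x0888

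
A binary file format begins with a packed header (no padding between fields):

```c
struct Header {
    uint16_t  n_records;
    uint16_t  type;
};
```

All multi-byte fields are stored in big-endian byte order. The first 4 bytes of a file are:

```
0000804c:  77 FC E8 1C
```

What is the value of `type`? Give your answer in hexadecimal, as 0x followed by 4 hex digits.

`type` follows `n_records` (2 bytes), so it starts at byte offset 2 and occupies 2 bytes.
Bytes at offsets 2..3: E8 1C.
In big-endian order the high byte comes first in memory.
The bytes are already most-significant first: 0xE81C.

0xE81C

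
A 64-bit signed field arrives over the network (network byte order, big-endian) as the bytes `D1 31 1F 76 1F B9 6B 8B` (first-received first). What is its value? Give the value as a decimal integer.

-3372880053724943477

In big-endian order the high byte comes first in memory.
The bytes are already most-significant first: 0xD1311F761FB96B8B.
Top bit is set, so as a signed 64-bit value this is 0xD1311F761FB96B8B − 2^64 = -3372880053724943477.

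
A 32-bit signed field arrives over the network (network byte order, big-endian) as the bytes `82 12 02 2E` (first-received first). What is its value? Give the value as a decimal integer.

In big-endian order the high byte comes first in memory.
The bytes are already most-significant first: 0x8212022E.
Top bit is set, so as a signed 32-bit value this is 0x8212022E − 2^32 = -2112749010.

-2112749010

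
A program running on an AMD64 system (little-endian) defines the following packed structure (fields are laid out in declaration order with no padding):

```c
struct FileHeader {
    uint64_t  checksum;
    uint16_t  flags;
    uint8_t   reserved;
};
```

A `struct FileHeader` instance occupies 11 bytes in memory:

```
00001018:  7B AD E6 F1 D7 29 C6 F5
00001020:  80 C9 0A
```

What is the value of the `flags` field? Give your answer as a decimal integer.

51584

`flags` follows `checksum` (8 bytes), so it starts at byte offset 8 and occupies 2 bytes.
Bytes at offsets 8..9: 80 C9.
In little-endian order the low byte comes first in memory.
Reassemble most-significant byte first: C9 80 → 0xC980.
0xC980 = 51584.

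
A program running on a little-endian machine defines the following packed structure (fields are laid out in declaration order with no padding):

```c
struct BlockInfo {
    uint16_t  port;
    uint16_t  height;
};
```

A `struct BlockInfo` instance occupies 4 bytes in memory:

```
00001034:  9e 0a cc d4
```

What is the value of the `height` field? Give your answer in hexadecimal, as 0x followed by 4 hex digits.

0xD4CC

`height` follows `port` (2 bytes), so it starts at byte offset 2 and occupies 2 bytes.
Bytes at offsets 2..3: CC D4.
Little-endian: lowest address holds the least-significant byte.
Reassemble most-significant byte first: D4 CC → 0xD4CC.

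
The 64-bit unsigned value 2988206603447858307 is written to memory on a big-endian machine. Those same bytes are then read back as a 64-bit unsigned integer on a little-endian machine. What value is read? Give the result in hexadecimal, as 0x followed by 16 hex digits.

0x8374FCD9123E7829

2988206603447858307 in 64-bit hexadecimal is 0x29783E12D9FC7483.
Stored big-endian, the bytes at ascending addresses are 29 78 3E 12 D9 FC 74 83.
Read back as little-endian, the first byte is least significant, giving 0x8374FCD9123E7829.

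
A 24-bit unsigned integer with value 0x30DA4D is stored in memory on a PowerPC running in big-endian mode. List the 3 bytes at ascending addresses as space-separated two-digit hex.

30 DA 4D

Split into bytes (most-significant first): 30 DA 4D.
Big-endian: lowest address holds the most-significant byte.
So the memory order matches the most-significant-first order: 30 DA 4D.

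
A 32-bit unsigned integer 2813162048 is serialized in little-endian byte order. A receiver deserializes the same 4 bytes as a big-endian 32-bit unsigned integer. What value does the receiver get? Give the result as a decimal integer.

2813162048 in 32-bit hexadecimal is 0xA7AD7240.
Stored little-endian, the bytes at ascending addresses are 40 72 AD A7.
Read back as big-endian, the last byte is least significant, giving 0x4072ADA7.
0x4072ADA7 = 1081257383.

1081257383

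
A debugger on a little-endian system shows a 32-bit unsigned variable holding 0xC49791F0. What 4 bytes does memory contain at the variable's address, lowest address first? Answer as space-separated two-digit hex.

Split into bytes (most-significant first): C4 97 91 F0.
Little-endian stores the least-significant byte at the lowest address.
So at ascending addresses the bytes are F0 91 97 C4.

F0 91 97 C4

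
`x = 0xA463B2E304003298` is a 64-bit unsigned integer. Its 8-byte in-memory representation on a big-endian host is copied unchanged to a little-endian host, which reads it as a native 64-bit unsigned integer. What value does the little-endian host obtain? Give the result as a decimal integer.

Stored big-endian, the bytes at ascending addresses are A4 63 B2 E3 04 00 32 98.
Read back as little-endian, the first byte is least significant, giving 0x98320004E3B263A4.
0x98320004E3B263A4 = 10966828063600567204.

10966828063600567204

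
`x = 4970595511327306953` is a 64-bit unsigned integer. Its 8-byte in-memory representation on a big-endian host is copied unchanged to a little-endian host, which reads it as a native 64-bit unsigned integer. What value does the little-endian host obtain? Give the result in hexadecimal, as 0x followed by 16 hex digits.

4970595511327306953 in 64-bit hexadecimal is 0x44FB1A483ED0B4C9.
Stored big-endian, the bytes at ascending addresses are 44 FB 1A 48 3E D0 B4 C9.
Read back as little-endian, the first byte is least significant, giving 0xC9B4D03E481AFB44.

0xC9B4D03E481AFB44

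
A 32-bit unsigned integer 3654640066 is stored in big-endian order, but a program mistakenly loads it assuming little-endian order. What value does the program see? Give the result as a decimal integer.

3261191641

3654640066 in 32-bit hexadecimal is 0xD9D561C2.
Stored big-endian, the bytes at ascending addresses are D9 D5 61 C2.
Read back as little-endian, the first byte is least significant, giving 0xC261D5D9.
0xC261D5D9 = 3261191641.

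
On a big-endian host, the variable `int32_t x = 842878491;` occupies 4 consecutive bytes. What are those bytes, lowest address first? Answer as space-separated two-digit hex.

32 3D 4E 1B

842878491 in hexadecimal, padded to 32 bits, is 0x323D4E1B.
Split into bytes (most-significant first): 32 3D 4E 1B.
Big-endian stores the most-significant byte at the lowest address.
So the memory order matches the most-significant-first order: 32 3D 4E 1B.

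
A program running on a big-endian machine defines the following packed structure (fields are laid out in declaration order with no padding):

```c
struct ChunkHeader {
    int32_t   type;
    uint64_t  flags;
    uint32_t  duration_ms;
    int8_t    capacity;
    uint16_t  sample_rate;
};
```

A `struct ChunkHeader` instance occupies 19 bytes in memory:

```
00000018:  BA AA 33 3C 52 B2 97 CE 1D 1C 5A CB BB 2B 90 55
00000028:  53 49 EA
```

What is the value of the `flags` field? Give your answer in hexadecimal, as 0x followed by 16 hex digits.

`flags` follows `type` (4 bytes), so it starts at byte offset 4 and occupies 8 bytes.
Bytes at offsets 4..11: 52 B2 97 CE 1D 1C 5A CB.
In big-endian order the high byte comes first in memory.
The bytes are already most-significant first: 0x52B297CE1D1C5ACB.

0x52B297CE1D1C5ACB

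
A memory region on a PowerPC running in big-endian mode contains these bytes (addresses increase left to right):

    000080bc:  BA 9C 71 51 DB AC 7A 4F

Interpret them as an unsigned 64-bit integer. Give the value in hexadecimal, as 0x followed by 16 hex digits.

In big-endian order the high byte comes first in memory.
The bytes are already most-significant first: 0xBA9C7151DBAC7A4F.

0xBA9C7151DBAC7A4F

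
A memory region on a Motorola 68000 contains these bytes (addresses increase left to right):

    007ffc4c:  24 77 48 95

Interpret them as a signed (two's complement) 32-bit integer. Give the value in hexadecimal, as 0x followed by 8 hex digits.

0x24774895

In big-endian order the high byte comes first in memory.
The bytes are already most-significant first: 0x24774895.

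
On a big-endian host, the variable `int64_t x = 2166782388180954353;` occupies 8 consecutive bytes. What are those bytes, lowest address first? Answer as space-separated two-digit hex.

2166782388180954353 in hexadecimal, padded to 64 bits, is 0x1E11F51A19192CF1.
Split into bytes (most-significant first): 1E 11 F5 1A 19 19 2C F1.
In big-endian order the high byte comes first in memory.
So the memory order matches the most-significant-first order: 1E 11 F5 1A 19 19 2C F1.

1E 11 F5 1A 19 19 2C F1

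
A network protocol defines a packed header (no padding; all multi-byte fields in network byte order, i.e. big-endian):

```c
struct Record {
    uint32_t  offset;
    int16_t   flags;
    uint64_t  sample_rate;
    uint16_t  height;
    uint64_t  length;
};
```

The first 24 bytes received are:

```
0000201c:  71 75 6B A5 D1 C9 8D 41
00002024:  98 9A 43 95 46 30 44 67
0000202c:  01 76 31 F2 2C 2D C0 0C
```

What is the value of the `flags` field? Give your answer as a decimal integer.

-11831

`flags` follows `offset` (4 bytes), so it starts at byte offset 4 and occupies 2 bytes.
Bytes at offsets 4..5: D1 C9.
Big-endian stores the most-significant byte at the lowest address.
The bytes are already most-significant first: 0xD1C9.
Top bit is set, so as a signed 16-bit value this is 0xD1C9 − 2^16 = -11831.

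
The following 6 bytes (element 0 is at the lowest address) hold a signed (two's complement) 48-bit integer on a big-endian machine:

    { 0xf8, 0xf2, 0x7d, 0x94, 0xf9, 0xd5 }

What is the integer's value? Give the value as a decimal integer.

-7754604021291

Big-endian stores the most-significant byte at the lowest address.
The bytes are already most-significant first: 0xF8F27D94F9D5.
Top bit is set, so as a signed 48-bit value this is 0xF8F27D94F9D5 − 2^48 = -7754604021291.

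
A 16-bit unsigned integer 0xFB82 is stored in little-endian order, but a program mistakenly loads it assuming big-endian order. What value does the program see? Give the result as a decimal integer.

33531

Stored little-endian, the bytes at ascending addresses are 82 FB.
Read back as big-endian, the last byte is least significant, giving 0x82FB.
0x82FB = 33531.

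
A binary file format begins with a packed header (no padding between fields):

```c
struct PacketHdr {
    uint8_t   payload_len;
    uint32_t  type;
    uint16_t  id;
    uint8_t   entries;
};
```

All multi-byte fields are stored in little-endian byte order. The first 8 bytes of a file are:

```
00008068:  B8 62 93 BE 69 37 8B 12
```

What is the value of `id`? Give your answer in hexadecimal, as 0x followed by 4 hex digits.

`id` follows `payload_len` (1 B), `type` (4 B), so it starts at offset 1 + 4 = 5 and occupies 2 bytes.
Bytes at offsets 5..6: 37 8B.
Little-endian stores the least-significant byte at the lowest address.
Reassemble most-significant byte first: 8B 37 → 0x8B37.

0x8B37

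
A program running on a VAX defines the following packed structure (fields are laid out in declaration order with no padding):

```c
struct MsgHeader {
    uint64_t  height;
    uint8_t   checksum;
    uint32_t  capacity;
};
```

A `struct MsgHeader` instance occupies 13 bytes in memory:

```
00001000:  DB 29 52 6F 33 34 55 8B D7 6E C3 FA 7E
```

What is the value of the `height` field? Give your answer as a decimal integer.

`height` is the first field, at byte offset 0, occupying 8 bytes.
Bytes at offsets 0..7: DB 29 52 6F 33 34 55 8B.
Little-endian stores the least-significant byte at the lowest address.
Reassemble most-significant byte first: 8B 55 34 33 6F 52 29 DB → 0x8B5534336F5229DB.
0x8B5534336F5229DB = 10039988339808020955.

10039988339808020955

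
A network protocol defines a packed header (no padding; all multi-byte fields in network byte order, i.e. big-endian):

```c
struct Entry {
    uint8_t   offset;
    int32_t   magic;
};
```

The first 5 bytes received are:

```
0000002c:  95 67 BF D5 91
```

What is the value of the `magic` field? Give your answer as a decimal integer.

`magic` follows `offset` (1 byte), so it starts at byte offset 1 and occupies 4 bytes.
Bytes at offsets 1..4: 67 BF D5 91.
Big-endian stores the most-significant byte at the lowest address.
The bytes are already most-significant first: 0x67BFD591.
0x67BFD591 = 1740625297.

1740625297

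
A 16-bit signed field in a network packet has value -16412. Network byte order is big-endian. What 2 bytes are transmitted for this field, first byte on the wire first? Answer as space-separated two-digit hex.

Two's complement of -16412 in 16 bits: 16412 = 0x401C; invert → 0xBFE3; add 1 → 0xBFE4.
Split into bytes (most-significant first): BF E4.
Big-endian: lowest address holds the most-significant byte.
So the memory order matches the most-significant-first order: BF E4.

BF E4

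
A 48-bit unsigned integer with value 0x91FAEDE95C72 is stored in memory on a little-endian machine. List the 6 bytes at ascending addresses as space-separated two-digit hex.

Split into bytes (most-significant first): 91 FA ED E9 5C 72.
Little-endian: lowest address holds the least-significant byte.
So at ascending addresses the bytes are 72 5C E9 ED FA 91.

72 5C E9 ED FA 91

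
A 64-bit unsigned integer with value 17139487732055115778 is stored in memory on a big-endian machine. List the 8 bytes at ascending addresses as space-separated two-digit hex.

ED DB B1 48 8D 4F 88 02

17139487732055115778 in hexadecimal, padded to 64 bits, is 0xEDDBB1488D4F8802.
Split into bytes (most-significant first): ED DB B1 48 8D 4F 88 02.
Big-endian stores the most-significant byte at the lowest address.
So the memory order matches the most-significant-first order: ED DB B1 48 8D 4F 88 02.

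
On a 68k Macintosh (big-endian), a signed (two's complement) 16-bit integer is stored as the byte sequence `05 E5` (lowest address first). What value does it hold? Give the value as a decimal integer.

1509

Big-endian stores the most-significant byte at the lowest address.
The bytes are already most-significant first: 0x05E5.
0x05E5 = 1509.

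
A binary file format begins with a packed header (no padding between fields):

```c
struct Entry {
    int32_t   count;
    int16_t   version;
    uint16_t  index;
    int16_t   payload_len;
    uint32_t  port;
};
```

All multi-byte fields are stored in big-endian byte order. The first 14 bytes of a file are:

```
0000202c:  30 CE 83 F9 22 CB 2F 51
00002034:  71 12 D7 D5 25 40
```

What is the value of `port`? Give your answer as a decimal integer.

`port` follows `count` (4 B), `version` (2 B), `index` (2 B), `payload_len` (2 B), so it starts at offset 4 + 2 + 2 + 2 = 10 and occupies 4 bytes.
Bytes at offsets 10..13: D7 D5 25 40.
In big-endian order the high byte comes first in memory.
The bytes are already most-significant first: 0xD7D52540.
0xD7D52540 = 3621070144.

3621070144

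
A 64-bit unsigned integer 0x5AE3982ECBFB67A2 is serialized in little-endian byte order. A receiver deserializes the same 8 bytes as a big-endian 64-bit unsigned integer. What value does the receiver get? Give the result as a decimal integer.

11702599006824227674

Stored little-endian, the bytes at ascending addresses are A2 67 FB CB 2E 98 E3 5A.
Read back as big-endian, the last byte is least significant, giving 0xA267FBCB2E98E35A.
0xA267FBCB2E98E35A = 11702599006824227674.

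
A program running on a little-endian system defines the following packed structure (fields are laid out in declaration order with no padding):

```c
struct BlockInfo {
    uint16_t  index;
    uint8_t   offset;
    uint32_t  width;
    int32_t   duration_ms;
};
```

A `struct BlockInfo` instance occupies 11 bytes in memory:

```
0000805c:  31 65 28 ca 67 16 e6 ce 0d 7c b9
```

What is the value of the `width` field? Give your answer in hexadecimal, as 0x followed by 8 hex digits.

0xE61667CA

`width` follows `index` (2 B), `offset` (1 B), so it starts at offset 2 + 1 = 3 and occupies 4 bytes.
Bytes at offsets 3..6: CA 67 16 E6.
In little-endian order the low byte comes first in memory.
Reassemble most-significant byte first: E6 16 67 CA → 0xE61667CA.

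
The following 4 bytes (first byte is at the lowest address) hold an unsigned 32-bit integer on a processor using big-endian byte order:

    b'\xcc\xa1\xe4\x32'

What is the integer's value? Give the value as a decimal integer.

Big-endian stores the most-significant byte at the lowest address.
The bytes are already most-significant first: 0xCCA1E432.
0xCCA1E432 = 3433161778.

3433161778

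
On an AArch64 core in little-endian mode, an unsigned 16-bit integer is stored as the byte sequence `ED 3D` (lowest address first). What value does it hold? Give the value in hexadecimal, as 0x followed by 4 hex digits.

0x3DED

Little-endian: lowest address holds the least-significant byte.
Reassemble most-significant byte first: 3D ED → 0x3DED.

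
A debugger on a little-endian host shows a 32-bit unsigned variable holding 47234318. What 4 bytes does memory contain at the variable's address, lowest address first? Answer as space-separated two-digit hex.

47234318 in hexadecimal, padded to 32 bits, is 0x02D0BD0E.
Split into bytes (most-significant first): 02 D0 BD 0E.
Little-endian: lowest address holds the least-significant byte.
So at ascending addresses the bytes are 0E BD D0 02.

0E BD D0 02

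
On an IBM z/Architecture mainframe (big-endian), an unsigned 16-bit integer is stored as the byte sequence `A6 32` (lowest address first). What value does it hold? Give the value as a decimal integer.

42546

In big-endian order the high byte comes first in memory.
The bytes are already most-significant first: 0xA632.
0xA632 = 42546.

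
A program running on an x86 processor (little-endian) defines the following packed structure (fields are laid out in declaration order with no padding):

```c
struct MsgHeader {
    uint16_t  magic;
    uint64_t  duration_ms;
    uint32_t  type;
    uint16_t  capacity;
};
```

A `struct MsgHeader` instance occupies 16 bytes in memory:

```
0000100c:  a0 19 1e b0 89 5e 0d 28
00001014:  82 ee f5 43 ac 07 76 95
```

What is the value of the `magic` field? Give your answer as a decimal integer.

6560

`magic` is the first field, at byte offset 0, occupying 2 bytes.
Bytes at offsets 0..1: A0 19.
Little-endian stores the least-significant byte at the lowest address.
Reassemble most-significant byte first: 19 A0 → 0x19A0.
0x19A0 = 6560.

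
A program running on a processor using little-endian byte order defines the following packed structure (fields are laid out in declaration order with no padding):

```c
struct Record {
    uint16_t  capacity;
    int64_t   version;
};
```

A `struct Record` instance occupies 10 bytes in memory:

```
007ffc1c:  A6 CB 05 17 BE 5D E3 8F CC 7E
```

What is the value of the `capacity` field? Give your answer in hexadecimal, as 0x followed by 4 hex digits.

0xCBA6

`capacity` is the first field, at byte offset 0, occupying 2 bytes.
Bytes at offsets 0..1: A6 CB.
Little-endian stores the least-significant byte at the lowest address.
Reassemble most-significant byte first: CB A6 → 0xCBA6.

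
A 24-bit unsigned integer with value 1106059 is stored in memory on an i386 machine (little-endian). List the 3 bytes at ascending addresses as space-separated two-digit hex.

1106059 in hexadecimal, padded to 24 bits, is 0x10E08B.
Split into bytes (most-significant first): 10 E0 8B.
Little-endian stores the least-significant byte at the lowest address.
So at ascending addresses the bytes are 8B E0 10.

8B E0 10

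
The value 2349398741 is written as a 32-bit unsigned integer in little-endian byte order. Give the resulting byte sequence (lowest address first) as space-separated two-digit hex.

D5 FA 08 8C

2349398741 in hexadecimal, padded to 32 bits, is 0x8C08FAD5.
Split into bytes (most-significant first): 8C 08 FA D5.
Little-endian: lowest address holds the least-significant byte.
So at ascending addresses the bytes are D5 FA 08 8C.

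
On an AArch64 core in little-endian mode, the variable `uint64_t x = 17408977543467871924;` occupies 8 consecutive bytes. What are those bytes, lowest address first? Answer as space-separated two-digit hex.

B4 AE 27 CD D6 1C 99 F1

17408977543467871924 in hexadecimal, padded to 64 bits, is 0xF1991CD6CD27AEB4.
Split into bytes (most-significant first): F1 99 1C D6 CD 27 AE B4.
In little-endian order the low byte comes first in memory.
So at ascending addresses the bytes are B4 AE 27 CD D6 1C 99 F1.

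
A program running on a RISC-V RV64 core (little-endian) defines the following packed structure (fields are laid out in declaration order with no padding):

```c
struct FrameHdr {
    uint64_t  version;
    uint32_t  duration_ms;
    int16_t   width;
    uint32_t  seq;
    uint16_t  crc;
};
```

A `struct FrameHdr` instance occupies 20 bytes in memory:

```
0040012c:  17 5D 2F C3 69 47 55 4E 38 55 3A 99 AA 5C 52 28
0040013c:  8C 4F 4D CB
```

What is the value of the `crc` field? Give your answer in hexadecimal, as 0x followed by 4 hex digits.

`crc` follows `version` (8 B), `duration_ms` (4 B), `width` (2 B), `seq` (4 B), so it starts at offset 8 + 4 + 2 + 4 = 18 and occupies 2 bytes.
Bytes at offsets 18..19: 4D CB.
Little-endian stores the least-significant byte at the lowest address.
Reassemble most-significant byte first: CB 4D → 0xCB4D.

0xCB4D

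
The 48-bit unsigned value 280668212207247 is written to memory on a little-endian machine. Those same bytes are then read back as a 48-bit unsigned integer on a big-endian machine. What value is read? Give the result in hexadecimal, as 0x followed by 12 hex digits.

0x8F9E162944FF

280668212207247 in 48-bit hexadecimal is 0xFF4429169E8F.
Stored little-endian, the bytes at ascending addresses are 8F 9E 16 29 44 FF.
Read back as big-endian, the last byte is least significant, giving 0x8F9E162944FF.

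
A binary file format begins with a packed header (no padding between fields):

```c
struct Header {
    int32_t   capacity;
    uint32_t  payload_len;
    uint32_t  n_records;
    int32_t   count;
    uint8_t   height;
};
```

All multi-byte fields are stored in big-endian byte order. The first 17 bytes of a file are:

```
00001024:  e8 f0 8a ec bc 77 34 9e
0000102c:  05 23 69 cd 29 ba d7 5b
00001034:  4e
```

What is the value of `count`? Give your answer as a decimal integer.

700110683

`count` follows `capacity` (4 B), `payload_len` (4 B), `n_records` (4 B), so it starts at offset 4 + 4 + 4 = 12 and occupies 4 bytes.
Bytes at offsets 12..15: 29 BA D7 5B.
Big-endian: lowest address holds the most-significant byte.
The bytes are already most-significant first: 0x29BAD75B.
0x29BAD75B = 700110683.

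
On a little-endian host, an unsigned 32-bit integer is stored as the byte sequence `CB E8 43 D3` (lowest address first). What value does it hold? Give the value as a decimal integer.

3544443083

Little-endian: lowest address holds the least-significant byte.
Reassemble most-significant byte first: D3 43 E8 CB → 0xD343E8CB.
0xD343E8CB = 3544443083.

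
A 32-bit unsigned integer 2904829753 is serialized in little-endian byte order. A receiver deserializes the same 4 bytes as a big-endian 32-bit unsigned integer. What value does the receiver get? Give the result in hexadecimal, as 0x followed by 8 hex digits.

0x392F24AD

2904829753 in 32-bit hexadecimal is 0xAD242F39.
Stored little-endian, the bytes at ascending addresses are 39 2F 24 AD.
Read back as big-endian, the last byte is least significant, giving 0x392F24AD.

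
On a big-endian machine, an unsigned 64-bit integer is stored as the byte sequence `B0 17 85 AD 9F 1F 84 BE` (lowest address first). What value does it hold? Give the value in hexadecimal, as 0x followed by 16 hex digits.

Big-endian: lowest address holds the most-significant byte.
The bytes are already most-significant first: 0xB01785AD9F1F84BE.

0xB01785AD9F1F84BE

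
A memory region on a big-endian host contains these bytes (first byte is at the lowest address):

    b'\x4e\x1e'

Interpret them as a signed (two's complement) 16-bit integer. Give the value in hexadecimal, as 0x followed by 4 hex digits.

0x4E1E

Big-endian stores the most-significant byte at the lowest address.
The bytes are already most-significant first: 0x4E1E.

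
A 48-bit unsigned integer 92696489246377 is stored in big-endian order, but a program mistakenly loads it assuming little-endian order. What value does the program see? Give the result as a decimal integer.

92696489246377 in 48-bit hexadecimal is 0x544E95503EA9.
Stored big-endian, the bytes at ascending addresses are 54 4E 95 50 3E A9.
Read back as little-endian, the first byte is least significant, giving 0xA93E50954E54.
0xA93E50954E54 = 186085105028692.

186085105028692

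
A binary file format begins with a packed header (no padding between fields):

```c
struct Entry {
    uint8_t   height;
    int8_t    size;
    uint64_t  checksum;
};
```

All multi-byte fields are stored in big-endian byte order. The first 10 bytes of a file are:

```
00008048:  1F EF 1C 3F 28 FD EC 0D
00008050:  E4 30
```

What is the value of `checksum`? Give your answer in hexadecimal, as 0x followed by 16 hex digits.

0x1C3F28FDEC0DE430

`checksum` follows `height` (1 B), `size` (1 B), so it starts at offset 1 + 1 = 2 and occupies 8 bytes.
Bytes at offsets 2..9: 1C 3F 28 FD EC 0D E4 30.
In big-endian order the high byte comes first in memory.
The bytes are already most-significant first: 0x1C3F28FDEC0DE430.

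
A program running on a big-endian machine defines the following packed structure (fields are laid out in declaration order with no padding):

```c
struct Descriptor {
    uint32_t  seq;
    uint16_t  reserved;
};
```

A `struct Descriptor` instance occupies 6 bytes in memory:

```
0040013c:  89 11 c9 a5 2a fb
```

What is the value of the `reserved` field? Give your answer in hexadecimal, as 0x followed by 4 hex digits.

0x2AFB

`reserved` follows `seq` (4 bytes), so it starts at byte offset 4 and occupies 2 bytes.
Bytes at offsets 4..5: 2A FB.
Big-endian: lowest address holds the most-significant byte.
The bytes are already most-significant first: 0x2AFB.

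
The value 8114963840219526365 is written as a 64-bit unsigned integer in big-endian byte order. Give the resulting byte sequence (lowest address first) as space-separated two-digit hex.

70 9E 24 9E 25 6C B4 DD

8114963840219526365 in hexadecimal, padded to 64 bits, is 0x709E249E256CB4DD.
Split into bytes (most-significant first): 70 9E 24 9E 25 6C B4 DD.
Big-endian stores the most-significant byte at the lowest address.
So the memory order matches the most-significant-first order: 70 9E 24 9E 25 6C B4 DD.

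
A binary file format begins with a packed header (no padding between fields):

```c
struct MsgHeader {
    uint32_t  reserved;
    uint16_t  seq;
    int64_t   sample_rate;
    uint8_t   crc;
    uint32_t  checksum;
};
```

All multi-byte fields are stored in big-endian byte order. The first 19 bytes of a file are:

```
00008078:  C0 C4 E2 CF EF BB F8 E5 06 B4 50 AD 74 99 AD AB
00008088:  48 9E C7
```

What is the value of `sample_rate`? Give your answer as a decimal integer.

`sample_rate` follows `reserved` (4 B), `seq` (2 B), so it starts at offset 4 + 2 = 6 and occupies 8 bytes.
Bytes at offsets 6..13: F8 E5 06 B4 50 AD 74 99.
Big-endian: lowest address holds the most-significant byte.
The bytes are already most-significant first: 0xF8E506B450AD7499.
Top bit is set, so as a signed 64-bit value this is 0xF8E506B450AD7499 − 2^64 = -511995611119258471.

-511995611119258471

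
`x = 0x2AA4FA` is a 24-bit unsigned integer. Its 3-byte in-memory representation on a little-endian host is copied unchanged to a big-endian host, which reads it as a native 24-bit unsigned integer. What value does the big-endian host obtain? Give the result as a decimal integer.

Stored little-endian, the bytes at ascending addresses are FA A4 2A.
Read back as big-endian, the last byte is least significant, giving 0xFAA42A.
0xFAA42A = 16426026.

16426026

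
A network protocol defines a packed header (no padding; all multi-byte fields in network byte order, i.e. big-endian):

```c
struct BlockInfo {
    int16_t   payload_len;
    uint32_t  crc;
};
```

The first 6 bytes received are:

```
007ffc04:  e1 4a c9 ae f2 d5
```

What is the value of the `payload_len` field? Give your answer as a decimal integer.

`payload_len` is the first field, at byte offset 0, occupying 2 bytes.
Bytes at offsets 0..1: E1 4A.
In big-endian order the high byte comes first in memory.
The bytes are already most-significant first: 0xE14A.
Top bit is set, so as a signed 16-bit value this is 0xE14A − 2^16 = -7862.

-7862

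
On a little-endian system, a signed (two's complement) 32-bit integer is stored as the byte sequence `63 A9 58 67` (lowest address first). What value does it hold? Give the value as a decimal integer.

In little-endian order the low byte comes first in memory.
Reassemble most-significant byte first: 67 58 A9 63 → 0x6758A963.
0x6758A963 = 1733863779.

1733863779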